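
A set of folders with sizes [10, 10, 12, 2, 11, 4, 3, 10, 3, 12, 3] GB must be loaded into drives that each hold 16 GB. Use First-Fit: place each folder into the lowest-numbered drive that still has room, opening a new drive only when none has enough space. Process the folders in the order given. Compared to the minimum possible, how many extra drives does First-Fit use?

First-Fit: [10,2,4] [10,3,3] [12,3] [11] [10] [12] → 6 drives.
6 folders exceed 8 GB (half the capacity), and no two of those can share a drive, so at least 6 drives are needed.
So 6 is already optimal.

0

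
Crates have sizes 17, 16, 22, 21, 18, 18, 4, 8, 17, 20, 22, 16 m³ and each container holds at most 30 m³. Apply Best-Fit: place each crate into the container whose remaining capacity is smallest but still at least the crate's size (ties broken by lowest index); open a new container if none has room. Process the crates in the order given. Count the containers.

container 1: place 17 m³, 13 m³ left
container 2: place 16 m³, 14 m³ left
container 3: place 22 m³, 8 m³ left
container 4: place 21 m³, 9 m³ left
container 5: place 18 m³, 12 m³ left
container 6: place 18 m³, 12 m³ left
container 3: place 4 m³, 4 m³ left
container 4: place 8 m³, 1 m³ left
container 7: place 17 m³, 13 m³ left
container 8: place 20 m³, 10 m³ left
container 9: place 22 m³, 8 m³ left
container 10: place 16 m³, 14 m³ left

10 containers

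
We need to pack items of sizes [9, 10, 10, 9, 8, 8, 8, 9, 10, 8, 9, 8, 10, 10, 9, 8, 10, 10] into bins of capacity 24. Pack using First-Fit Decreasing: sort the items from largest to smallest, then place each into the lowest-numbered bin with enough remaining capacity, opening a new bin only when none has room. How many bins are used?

8 bins

Sorted descending: 10, 10, 10, 10, 10, 10, 10, 9, 9, 9, 9, 9, 8, 8, 8, 8, 8, 8.
Put 10 in bin 1; 14 remain.
Put 10 in bin 1; 4 remain.
Put 10 in bin 2; 14 remain.
Put 10 in bin 2; 4 remain.
Put 10 in bin 3; 14 remain.
Put 10 in bin 3; 4 remain.
Put 10 in bin 4; 14 remain.
Put 9 in bin 4; 5 remain.
Put 9 in bin 5; 15 remain.
Put 9 in bin 5; 6 remain.
Put 9 in bin 6; 15 remain.
Put 9 in bin 6; 6 remain.
Put 8 in bin 7; 16 remain.
Put 8 in bin 7; 8 remain.
Put 8 in bin 7; 0 remain.
Put 8 in bin 8; 16 remain.
Put 8 in bin 8; 8 remain.
Put 8 in bin 8; 0 remain.
Final bins: [10,10] [10,10] [10,10] [10,9] [9,9] [9,9] [8,8,8] [8,8,8].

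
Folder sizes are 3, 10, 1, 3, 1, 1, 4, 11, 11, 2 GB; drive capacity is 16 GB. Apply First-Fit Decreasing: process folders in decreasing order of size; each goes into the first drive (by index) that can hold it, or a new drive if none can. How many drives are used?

3

Sorted descending: 11, 11, 10, 4, 3, 3, 2, 1, 1, 1.
11 GB → drive 1 (remaining 5 GB)
11 GB → drive 2 (remaining 5 GB)
10 GB → drive 3 (remaining 6 GB)
4 GB → drive 1 (remaining 1 GB)
3 GB → drive 2 (remaining 2 GB)
3 GB → drive 3 (remaining 3 GB)
2 GB → drive 2 (remaining 0 GB)
1 GB → drive 1 (remaining 0 GB)
1 GB → drive 3 (remaining 2 GB)
1 GB → drive 3 (remaining 1 GB)
Final drives: [11,4,1] [11,3,2] [10,3,1,1].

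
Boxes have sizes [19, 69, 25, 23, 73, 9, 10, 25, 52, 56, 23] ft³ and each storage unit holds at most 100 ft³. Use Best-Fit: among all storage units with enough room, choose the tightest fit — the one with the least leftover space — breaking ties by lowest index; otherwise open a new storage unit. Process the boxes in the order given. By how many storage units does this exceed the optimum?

Best-Fit: [19,69,9] [25,23,25,23] [73,10] [52] [56] → 5 storage units.
Total size 384 ft³; any packing needs at least ⌈384/100⌉ = 4 storage units.
An optimal packing achieves that bound: [73,25] [69,25] [56,23,19] [52,23,10,9] → 4 storage units.
Excess: 5 − 4 = 1.

1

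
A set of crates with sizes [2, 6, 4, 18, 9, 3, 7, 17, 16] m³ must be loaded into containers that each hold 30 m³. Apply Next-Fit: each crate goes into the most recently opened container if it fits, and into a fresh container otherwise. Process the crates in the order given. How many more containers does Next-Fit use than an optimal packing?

1

Next-Fit: [2,6,4,18] [9,3,7] [17] [16] → 4 containers.
Total size 82 m³; any packing needs at least ⌈82/30⌉ = 3 containers.
An optimal packing achieves that bound: [18,9,3] [17,7,6] [16,4,2] → 3 containers.
Excess: 4 − 3 = 1.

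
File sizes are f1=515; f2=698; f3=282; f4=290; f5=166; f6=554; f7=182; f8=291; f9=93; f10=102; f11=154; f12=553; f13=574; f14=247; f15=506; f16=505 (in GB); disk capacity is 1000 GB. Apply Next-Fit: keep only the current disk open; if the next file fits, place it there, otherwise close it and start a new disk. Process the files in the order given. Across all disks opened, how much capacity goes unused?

disk 1: place f1 (515 GB), 485 GB left
disk 2: place f2 (698 GB), 302 GB left
disk 2: place f3 (282 GB), 20 GB left
disk 3: place f4 (290 GB), 710 GB left
disk 3: place f5 (166 GB), 544 GB left
disk 4: place f6 (554 GB), 446 GB left
disk 4: place f7 (182 GB), 264 GB left
disk 5: place f8 (291 GB), 709 GB left
disk 5: place f9 (93 GB), 616 GB left
disk 5: place f10 (102 GB), 514 GB left
disk 5: place f11 (154 GB), 360 GB left
disk 6: place f12 (553 GB), 447 GB left
disk 7: place f13 (574 GB), 426 GB left
disk 7: place f14 (247 GB), 179 GB left
disk 8: place f15 (506 GB), 494 GB left
disk 9: place f16 (505 GB), 495 GB left
9 disks × 1000 GB = 9000 GB; used 5712 GB; unused 3288 GB.

3288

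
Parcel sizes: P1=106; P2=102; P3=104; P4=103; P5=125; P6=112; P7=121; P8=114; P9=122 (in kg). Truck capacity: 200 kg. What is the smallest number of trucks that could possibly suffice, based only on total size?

6 trucks

Total size = 106 + 102 + 104 + 103 + 125 + 112 + 121 + 114 + 122 = 1009 kg.
⌈1009 / 200⌉ = 6.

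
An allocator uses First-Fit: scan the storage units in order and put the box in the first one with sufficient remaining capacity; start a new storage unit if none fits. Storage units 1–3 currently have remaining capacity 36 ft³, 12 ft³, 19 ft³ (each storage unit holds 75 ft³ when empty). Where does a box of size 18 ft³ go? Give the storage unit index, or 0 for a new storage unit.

1

Storage units with room: storage unit 1 (36 ft³), storage unit 3 (19 ft³).
The first with room is storage unit 1.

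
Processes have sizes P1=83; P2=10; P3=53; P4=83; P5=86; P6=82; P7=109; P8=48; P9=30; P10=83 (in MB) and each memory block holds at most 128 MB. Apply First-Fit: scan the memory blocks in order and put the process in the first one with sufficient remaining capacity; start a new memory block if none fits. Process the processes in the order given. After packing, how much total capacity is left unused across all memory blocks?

P1 (83 MB) → memory block 1 (remaining 45 MB)
P2 (10 MB) → memory block 1 (remaining 35 MB)
P3 (53 MB) → memory block 2 (remaining 75 MB)
P4 (83 MB) → memory block 3 (remaining 45 MB)
P5 (86 MB) → memory block 4 (remaining 42 MB)
P6 (82 MB) → memory block 5 (remaining 46 MB)
P7 (109 MB) → memory block 6 (remaining 19 MB)
P8 (48 MB) → memory block 2 (remaining 27 MB)
P9 (30 MB) → memory block 1 (remaining 5 MB)
P10 (83 MB) → memory block 7 (remaining 45 MB)
7 memory blocks × 128 MB = 896 MB; used 667 MB; unused 229 MB.

229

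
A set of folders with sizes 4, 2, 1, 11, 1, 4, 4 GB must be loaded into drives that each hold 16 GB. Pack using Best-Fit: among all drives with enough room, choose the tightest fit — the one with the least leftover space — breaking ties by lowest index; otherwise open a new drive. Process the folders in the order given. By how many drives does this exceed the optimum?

Best-Fit: [4,2,1,4] [11,1,4] → 2 drives.
Total size 27 GB; any packing needs at least ⌈27/16⌉ = 2 drives.
So 2 is already optimal.

0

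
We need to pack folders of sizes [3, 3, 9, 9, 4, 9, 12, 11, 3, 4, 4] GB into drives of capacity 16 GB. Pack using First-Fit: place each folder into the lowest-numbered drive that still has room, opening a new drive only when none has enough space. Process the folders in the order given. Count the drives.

5 drives

Put 3 GB in drive 1; 13 GB remain.
Put 3 GB in drive 1; 10 GB remain.
Put 9 GB in drive 1; 1 GB remain.
Put 9 GB in drive 2; 7 GB remain.
Put 4 GB in drive 2; 3 GB remain.
Put 9 GB in drive 3; 7 GB remain.
Put 12 GB in drive 4; 4 GB remain.
Put 11 GB in drive 5; 5 GB remain.
Put 3 GB in drive 2; 0 GB remain.
Put 4 GB in drive 3; 3 GB remain.
Put 4 GB in drive 4; 0 GB remain.
Final drives: [3,3,9] [9,4,3] [9,4] [12,4] [11].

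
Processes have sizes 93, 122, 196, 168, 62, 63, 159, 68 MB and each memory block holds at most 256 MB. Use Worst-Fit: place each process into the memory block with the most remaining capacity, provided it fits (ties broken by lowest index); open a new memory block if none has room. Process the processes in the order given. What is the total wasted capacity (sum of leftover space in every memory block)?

Put 93 MB in memory block 1; 163 MB remain.
Put 122 MB in memory block 1; 41 MB remain.
Put 196 MB in memory block 2; 60 MB remain.
Put 168 MB in memory block 3; 88 MB remain.
Put 62 MB in memory block 3; 26 MB remain.
Put 63 MB in memory block 4; 193 MB remain.
Put 159 MB in memory block 4; 34 MB remain.
Put 68 MB in memory block 5; 188 MB remain.
5 memory blocks × 256 MB = 1280 MB; used 931 MB; unused 349 MB.

349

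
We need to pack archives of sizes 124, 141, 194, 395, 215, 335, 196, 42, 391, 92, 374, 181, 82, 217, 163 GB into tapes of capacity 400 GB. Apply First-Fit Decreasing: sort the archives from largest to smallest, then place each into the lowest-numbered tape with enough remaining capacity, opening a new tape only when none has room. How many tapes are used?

Sorted descending: 395, 391, 374, 335, 217, 215, 196, 194, 181, 163, 141, 124, 92, 82, 42.
tape 1: place 395 GB, 5 GB left
tape 2: place 391 GB, 9 GB left
tape 3: place 374 GB, 26 GB left
tape 4: place 335 GB, 65 GB left
tape 5: place 217 GB, 183 GB left
tape 6: place 215 GB, 185 GB left
tape 7: place 196 GB, 204 GB left
tape 7: place 194 GB, 10 GB left
tape 5: place 181 GB, 2 GB left
tape 6: place 163 GB, 22 GB left
tape 8: place 141 GB, 259 GB left
tape 8: place 124 GB, 135 GB left
tape 8: place 92 GB, 43 GB left
tape 9: place 82 GB, 318 GB left
tape 4: place 42 GB, 23 GB left

9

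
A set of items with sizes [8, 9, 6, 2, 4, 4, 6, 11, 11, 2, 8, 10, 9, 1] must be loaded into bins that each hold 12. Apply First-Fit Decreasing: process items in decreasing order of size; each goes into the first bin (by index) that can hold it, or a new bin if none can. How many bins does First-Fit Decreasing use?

Sorted descending: 11, 11, 10, 9, 9, 8, 8, 6, 6, 4, 4, 2, 2, 1.
bin 1: place 11, 1 left
bin 2: place 11, 1 left
bin 3: place 10, 2 left
bin 4: place 9, 3 left
bin 5: place 9, 3 left
bin 6: place 8, 4 left
bin 7: place 8, 4 left
bin 8: place 6, 6 left
bin 8: place 6, 0 left
bin 6: place 4, 0 left
bin 7: place 4, 0 left
bin 3: place 2, 0 left
bin 4: place 2, 1 left
bin 1: place 1, 0 left
Final bins: [11,1] [11] [10,2] [9,2] [9] [8,4] [8,4] [6,6].

8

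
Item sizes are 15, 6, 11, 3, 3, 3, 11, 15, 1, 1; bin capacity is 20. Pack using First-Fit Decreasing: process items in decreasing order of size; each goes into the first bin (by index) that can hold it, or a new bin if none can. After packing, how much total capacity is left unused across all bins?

Sorted descending: 15, 15, 11, 11, 6, 3, 3, 3, 1, 1.
bin 1: place 15, 5 left
bin 2: place 15, 5 left
bin 3: place 11, 9 left
bin 4: place 11, 9 left
bin 3: place 6, 3 left
bin 1: place 3, 2 left
bin 2: place 3, 2 left
bin 3: place 3, 0 left
bin 1: place 1, 1 left
bin 1: place 1, 0 left
4 bins × 20 = 80; used 69; unused 11.

11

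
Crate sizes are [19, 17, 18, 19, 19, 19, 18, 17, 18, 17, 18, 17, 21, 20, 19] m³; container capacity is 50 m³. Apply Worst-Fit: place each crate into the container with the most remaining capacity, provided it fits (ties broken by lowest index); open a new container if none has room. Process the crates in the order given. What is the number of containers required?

19 m³ → container 1 (remaining 31 m³)
17 m³ → container 1 (remaining 14 m³)
18 m³ → container 2 (remaining 32 m³)
19 m³ → container 2 (remaining 13 m³)
19 m³ → container 3 (remaining 31 m³)
19 m³ → container 3 (remaining 12 m³)
18 m³ → container 4 (remaining 32 m³)
17 m³ → container 4 (remaining 15 m³)
18 m³ → container 5 (remaining 32 m³)
17 m³ → container 5 (remaining 15 m³)
18 m³ → container 6 (remaining 32 m³)
17 m³ → container 6 (remaining 15 m³)
21 m³ → container 7 (remaining 29 m³)
20 m³ → container 7 (remaining 9 m³)
19 m³ → container 8 (remaining 31 m³)
Final containers: [19,17] [18,19] [19,19] [18,17] [18,17] [18,17] [21,20] [19].

8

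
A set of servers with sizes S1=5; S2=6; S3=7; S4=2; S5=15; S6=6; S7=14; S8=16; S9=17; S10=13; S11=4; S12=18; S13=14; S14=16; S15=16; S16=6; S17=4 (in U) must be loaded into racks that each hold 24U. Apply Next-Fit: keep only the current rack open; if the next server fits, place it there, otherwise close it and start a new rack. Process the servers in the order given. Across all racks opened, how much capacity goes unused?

Put S1 (5U) in rack 1; 19U remain.
Put S2 (6U) in rack 1; 13U remain.
Put S3 (7U) in rack 1; 6U remain.
Put S4 (2U) in rack 1; 4U remain.
Put S5 (15U) in rack 2; 9U remain.
Put S6 (6U) in rack 2; 3U remain.
Put S7 (14U) in rack 3; 10U remain.
Put S8 (16U) in rack 4; 8U remain.
Put S9 (17U) in rack 5; 7U remain.
Put S10 (13U) in rack 6; 11U remain.
Put S11 (4U) in rack 6; 7U remain.
Put S12 (18U) in rack 7; 6U remain.
Put S13 (14U) in rack 8; 10U remain.
Put S14 (16U) in rack 9; 8U remain.
Put S15 (16U) in rack 10; 8U remain.
Put S16 (6U) in rack 10; 2U remain.
Put S17 (4U) in rack 11; 20U remain.
11 racks × 24U = 264U; used 179U; unused 85U.

85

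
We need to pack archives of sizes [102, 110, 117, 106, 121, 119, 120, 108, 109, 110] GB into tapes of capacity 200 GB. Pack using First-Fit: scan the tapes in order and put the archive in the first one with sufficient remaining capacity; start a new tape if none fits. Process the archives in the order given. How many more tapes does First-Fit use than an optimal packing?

First-Fit: [102] [110] [117] [106] [121] [119] [120] [108] [109] [110] → 10 tapes.
10 archives exceed 100 GB (half the capacity), and no two of those can share a tape, so at least 10 tapes are needed.
So 10 is already optimal.

0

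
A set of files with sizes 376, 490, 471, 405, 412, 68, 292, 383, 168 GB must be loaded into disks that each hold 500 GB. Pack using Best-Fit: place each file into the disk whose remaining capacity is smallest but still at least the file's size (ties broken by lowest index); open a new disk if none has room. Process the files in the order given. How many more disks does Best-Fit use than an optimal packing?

0

Best-Fit: [376] [490] [471] [405] [412,68] [292,168] [383] → 7 disks.
Total size 3065 GB; any packing needs at least ⌈3065/500⌉ = 7 disks.
So 7 is already optimal.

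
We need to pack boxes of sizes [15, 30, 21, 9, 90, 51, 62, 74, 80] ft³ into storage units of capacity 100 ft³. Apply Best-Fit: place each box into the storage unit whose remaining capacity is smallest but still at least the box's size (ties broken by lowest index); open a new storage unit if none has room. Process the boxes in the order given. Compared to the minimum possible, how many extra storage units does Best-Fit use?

Best-Fit: [15,30,21,9] [90] [51] [62] [74] [80] → 6 storage units.
Total size 432 ft³; any packing needs at least ⌈432/100⌉ = 5 storage units.
An optimal packing achieves that bound: [90,9] [80,15] [74,21] [62,30] [51] → 5 storage units.
Excess: 6 − 5 = 1.

1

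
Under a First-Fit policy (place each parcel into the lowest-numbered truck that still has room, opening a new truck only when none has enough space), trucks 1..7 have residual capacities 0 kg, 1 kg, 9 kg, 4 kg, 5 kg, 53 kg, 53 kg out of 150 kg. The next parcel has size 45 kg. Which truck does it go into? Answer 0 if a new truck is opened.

6

Trucks with room: truck 6 (53 kg), truck 7 (53 kg).
The first with room is truck 6.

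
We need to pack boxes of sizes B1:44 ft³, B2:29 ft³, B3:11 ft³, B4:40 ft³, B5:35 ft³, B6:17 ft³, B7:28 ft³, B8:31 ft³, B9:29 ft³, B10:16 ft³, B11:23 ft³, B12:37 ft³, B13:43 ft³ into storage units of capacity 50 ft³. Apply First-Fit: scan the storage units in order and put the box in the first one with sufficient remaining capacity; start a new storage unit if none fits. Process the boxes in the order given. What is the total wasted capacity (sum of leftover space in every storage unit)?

117

storage unit 1: place B1 (44 ft³), 6 ft³ left
storage unit 2: place B2 (29 ft³), 21 ft³ left
storage unit 2: place B3 (11 ft³), 10 ft³ left
storage unit 3: place B4 (40 ft³), 10 ft³ left
storage unit 4: place B5 (35 ft³), 15 ft³ left
storage unit 5: place B6 (17 ft³), 33 ft³ left
storage unit 5: place B7 (28 ft³), 5 ft³ left
storage unit 6: place B8 (31 ft³), 19 ft³ left
storage unit 7: place B9 (29 ft³), 21 ft³ left
storage unit 6: place B10 (16 ft³), 3 ft³ left
storage unit 8: place B11 (23 ft³), 27 ft³ left
storage unit 9: place B12 (37 ft³), 13 ft³ left
storage unit 10: place B13 (43 ft³), 7 ft³ left
10 storage units × 50 ft³ = 500 ft³; used 383 ft³; unused 117 ft³.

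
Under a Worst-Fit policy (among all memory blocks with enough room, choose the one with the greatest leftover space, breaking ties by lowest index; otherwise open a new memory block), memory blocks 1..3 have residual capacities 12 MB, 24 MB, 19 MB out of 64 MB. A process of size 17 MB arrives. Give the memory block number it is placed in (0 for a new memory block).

2

Memory blocks with room: memory block 2 (24 MB), memory block 3 (19 MB).
Most room is memory block 2 with 24 MB free.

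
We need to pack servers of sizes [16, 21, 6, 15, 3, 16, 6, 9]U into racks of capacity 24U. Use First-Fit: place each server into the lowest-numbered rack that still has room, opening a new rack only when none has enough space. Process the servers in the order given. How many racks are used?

Put 16U in rack 1; 8U remain.
Put 21U in rack 2; 3U remain.
Put 6U in rack 1; 2U remain.
Put 15U in rack 3; 9U remain.
Put 3U in rack 2; 0U remain.
Put 16U in rack 4; 8U remain.
Put 6U in rack 3; 3U remain.
Put 9U in rack 5; 15U remain.

5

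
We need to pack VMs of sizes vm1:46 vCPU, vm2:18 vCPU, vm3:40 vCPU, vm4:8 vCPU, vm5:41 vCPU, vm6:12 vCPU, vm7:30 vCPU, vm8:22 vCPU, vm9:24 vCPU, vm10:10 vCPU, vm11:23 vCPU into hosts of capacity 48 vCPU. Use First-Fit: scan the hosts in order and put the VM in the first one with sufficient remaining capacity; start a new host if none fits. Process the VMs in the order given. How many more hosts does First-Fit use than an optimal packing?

First-Fit: [46] [18,8,12,10] [40] [41] [30] [22,24] [23] → 7 hosts.
Total size 274 vCPU; any packing needs at least ⌈274/48⌉ = 6 hosts.
An optimal packing achieves that bound: [46] [41] [40,8] [30,18] [24,23] [22,12,10] → 6 hosts.
Excess: 7 − 6 = 1.

1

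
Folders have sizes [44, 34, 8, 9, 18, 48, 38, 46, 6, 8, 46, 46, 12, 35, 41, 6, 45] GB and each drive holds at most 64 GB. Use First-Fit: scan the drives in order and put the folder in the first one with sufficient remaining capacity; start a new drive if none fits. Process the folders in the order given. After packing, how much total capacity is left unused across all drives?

drive 1: place 44 GB, 20 GB left
drive 2: place 34 GB, 30 GB left
drive 1: place 8 GB, 12 GB left
drive 1: place 9 GB, 3 GB left
drive 2: place 18 GB, 12 GB left
drive 3: place 48 GB, 16 GB left
drive 4: place 38 GB, 26 GB left
drive 5: place 46 GB, 18 GB left
drive 2: place 6 GB, 6 GB left
drive 3: place 8 GB, 8 GB left
drive 6: place 46 GB, 18 GB left
drive 7: place 46 GB, 18 GB left
drive 4: place 12 GB, 14 GB left
drive 8: place 35 GB, 29 GB left
drive 9: place 41 GB, 23 GB left
drive 2: place 6 GB, 0 GB left
drive 10: place 45 GB, 19 GB left
10 drives × 64 GB = 640 GB; used 490 GB; unused 150 GB.

150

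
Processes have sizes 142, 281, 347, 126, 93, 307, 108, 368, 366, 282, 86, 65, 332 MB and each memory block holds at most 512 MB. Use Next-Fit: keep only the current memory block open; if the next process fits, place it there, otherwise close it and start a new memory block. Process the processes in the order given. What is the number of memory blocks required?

7

Put 142 MB in memory block 1; 370 MB remain.
Put 281 MB in memory block 1; 89 MB remain.
Put 347 MB in memory block 2; 165 MB remain.
Put 126 MB in memory block 2; 39 MB remain.
Put 93 MB in memory block 3; 419 MB remain.
Put 307 MB in memory block 3; 112 MB remain.
Put 108 MB in memory block 3; 4 MB remain.
Put 368 MB in memory block 4; 144 MB remain.
Put 366 MB in memory block 5; 146 MB remain.
Put 282 MB in memory block 6; 230 MB remain.
Put 86 MB in memory block 6; 144 MB remain.
Put 65 MB in memory block 6; 79 MB remain.
Put 332 MB in memory block 7; 180 MB remain.
Final memory blocks: [142,281] [347,126] [93,307,108] [368] [366] [282,86,65] [332].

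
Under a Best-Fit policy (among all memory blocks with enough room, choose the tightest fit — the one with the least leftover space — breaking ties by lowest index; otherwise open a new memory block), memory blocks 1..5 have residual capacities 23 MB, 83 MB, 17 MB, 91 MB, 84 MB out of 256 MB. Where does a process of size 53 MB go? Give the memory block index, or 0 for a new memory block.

Memory blocks with room: memory block 2 (83 MB), memory block 4 (91 MB), memory block 5 (84 MB).
Tightest fit is memory block 2 with 83 MB free.

2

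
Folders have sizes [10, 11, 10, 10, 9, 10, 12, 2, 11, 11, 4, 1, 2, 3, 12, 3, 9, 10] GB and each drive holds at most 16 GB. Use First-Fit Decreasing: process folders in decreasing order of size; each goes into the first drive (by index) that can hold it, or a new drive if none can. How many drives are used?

12

Sorted descending: 12, 12, 11, 11, 11, 10, 10, 10, 10, 10, 9, 9, 4, 3, 3, 2, 2, 1.
Put 12 GB in drive 1; 4 GB remain.
Put 12 GB in drive 2; 4 GB remain.
Put 11 GB in drive 3; 5 GB remain.
Put 11 GB in drive 4; 5 GB remain.
Put 11 GB in drive 5; 5 GB remain.
Put 10 GB in drive 6; 6 GB remain.
Put 10 GB in drive 7; 6 GB remain.
Put 10 GB in drive 8; 6 GB remain.
Put 10 GB in drive 9; 6 GB remain.
Put 10 GB in drive 10; 6 GB remain.
Put 9 GB in drive 11; 7 GB remain.
Put 9 GB in drive 12; 7 GB remain.
Put 4 GB in drive 1; 0 GB remain.
Put 3 GB in drive 2; 1 GB remain.
Put 3 GB in drive 3; 2 GB remain.
Put 2 GB in drive 3; 0 GB remain.
Put 2 GB in drive 4; 3 GB remain.
Put 1 GB in drive 2; 0 GB remain.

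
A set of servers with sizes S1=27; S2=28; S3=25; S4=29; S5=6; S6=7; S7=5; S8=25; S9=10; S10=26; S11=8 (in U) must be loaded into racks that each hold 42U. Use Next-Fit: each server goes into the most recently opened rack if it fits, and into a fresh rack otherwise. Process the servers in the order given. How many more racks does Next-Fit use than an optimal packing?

Next-Fit: [27] [28] [25] [29,6,7] [5,25,10] [26,8] → 6 racks.
6 servers exceed 21U (half the capacity), and no two of those can share a rack, so at least 6 racks are needed.
So 6 is already optimal.

0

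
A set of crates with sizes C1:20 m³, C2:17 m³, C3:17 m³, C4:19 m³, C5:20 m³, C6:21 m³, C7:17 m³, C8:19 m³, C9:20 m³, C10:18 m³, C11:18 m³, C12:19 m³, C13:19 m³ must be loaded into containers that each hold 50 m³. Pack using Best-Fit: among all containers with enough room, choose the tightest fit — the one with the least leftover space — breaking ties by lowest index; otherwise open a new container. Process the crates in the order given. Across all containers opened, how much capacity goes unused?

106

C1 (20 m³) → container 1 (remaining 30 m³)
C2 (17 m³) → container 1 (remaining 13 m³)
C3 (17 m³) → container 2 (remaining 33 m³)
C4 (19 m³) → container 2 (remaining 14 m³)
C5 (20 m³) → container 3 (remaining 30 m³)
C6 (21 m³) → container 3 (remaining 9 m³)
C7 (17 m³) → container 4 (remaining 33 m³)
C8 (19 m³) → container 4 (remaining 14 m³)
C9 (20 m³) → container 5 (remaining 30 m³)
C10 (18 m³) → container 5 (remaining 12 m³)
C11 (18 m³) → container 6 (remaining 32 m³)
C12 (19 m³) → container 6 (remaining 13 m³)
C13 (19 m³) → container 7 (remaining 31 m³)
7 containers × 50 m³ = 350 m³; used 244 m³; unused 106 m³.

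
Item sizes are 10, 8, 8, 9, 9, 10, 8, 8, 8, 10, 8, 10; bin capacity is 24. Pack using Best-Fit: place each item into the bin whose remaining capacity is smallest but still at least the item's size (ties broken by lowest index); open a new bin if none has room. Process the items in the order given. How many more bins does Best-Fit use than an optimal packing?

1

Best-Fit: [10,8] [8,9] [9,10] [8,8,8] [10,8] [10] → 6 bins.
Total size 106; any packing needs at least ⌈106/24⌉ = 5 bins.
An optimal packing achieves that bound: [10,10] [10,10] [9,9] [8,8,8] [8,8,8] → 5 bins.
Excess: 6 − 5 = 1.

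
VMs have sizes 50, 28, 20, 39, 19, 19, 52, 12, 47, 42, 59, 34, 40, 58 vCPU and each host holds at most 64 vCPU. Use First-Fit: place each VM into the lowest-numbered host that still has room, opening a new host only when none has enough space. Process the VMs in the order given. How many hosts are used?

Put 50 vCPU in host 1; 14 vCPU remain.
Put 28 vCPU in host 2; 36 vCPU remain.
Put 20 vCPU in host 2; 16 vCPU remain.
Put 39 vCPU in host 3; 25 vCPU remain.
Put 19 vCPU in host 3; 6 vCPU remain.
Put 19 vCPU in host 4; 45 vCPU remain.
Put 52 vCPU in host 5; 12 vCPU remain.
Put 12 vCPU in host 1; 2 vCPU remain.
Put 47 vCPU in host 6; 17 vCPU remain.
Put 42 vCPU in host 4; 3 vCPU remain.
Put 59 vCPU in host 7; 5 vCPU remain.
Put 34 vCPU in host 8; 30 vCPU remain.
Put 40 vCPU in host 9; 24 vCPU remain.
Put 58 vCPU in host 10; 6 vCPU remain.

10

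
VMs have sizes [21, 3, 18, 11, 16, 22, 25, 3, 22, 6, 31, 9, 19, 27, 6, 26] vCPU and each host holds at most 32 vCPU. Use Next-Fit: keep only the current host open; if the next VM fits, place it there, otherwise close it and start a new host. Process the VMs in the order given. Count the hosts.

10 hosts

21 vCPU → host 1 (remaining 11 vCPU)
3 vCPU → host 1 (remaining 8 vCPU)
18 vCPU → host 2 (remaining 14 vCPU)
11 vCPU → host 2 (remaining 3 vCPU)
16 vCPU → host 3 (remaining 16 vCPU)
22 vCPU → host 4 (remaining 10 vCPU)
25 vCPU → host 5 (remaining 7 vCPU)
3 vCPU → host 5 (remaining 4 vCPU)
22 vCPU → host 6 (remaining 10 vCPU)
6 vCPU → host 6 (remaining 4 vCPU)
31 vCPU → host 7 (remaining 1 vCPU)
9 vCPU → host 8 (remaining 23 vCPU)
19 vCPU → host 8 (remaining 4 vCPU)
27 vCPU → host 9 (remaining 5 vCPU)
6 vCPU → host 10 (remaining 26 vCPU)
26 vCPU → host 10 (remaining 0 vCPU)
Final hosts: [21,3] [18,11] [16] [22] [25,3] [22,6] [31] [9,19] [27] [6,26].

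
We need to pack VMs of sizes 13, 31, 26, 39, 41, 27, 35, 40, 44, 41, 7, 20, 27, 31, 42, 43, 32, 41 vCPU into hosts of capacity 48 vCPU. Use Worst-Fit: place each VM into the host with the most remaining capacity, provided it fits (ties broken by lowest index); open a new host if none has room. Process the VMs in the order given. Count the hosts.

Put 13 vCPU in host 1; 35 vCPU remain.
Put 31 vCPU in host 1; 4 vCPU remain.
Put 26 vCPU in host 2; 22 vCPU remain.
Put 39 vCPU in host 3; 9 vCPU remain.
Put 41 vCPU in host 4; 7 vCPU remain.
Put 27 vCPU in host 5; 21 vCPU remain.
Put 35 vCPU in host 6; 13 vCPU remain.
Put 40 vCPU in host 7; 8 vCPU remain.
Put 44 vCPU in host 8; 4 vCPU remain.
Put 41 vCPU in host 9; 7 vCPU remain.
Put 7 vCPU in host 2; 15 vCPU remain.
Put 20 vCPU in host 5; 1 vCPU remain.
Put 27 vCPU in host 10; 21 vCPU remain.
Put 31 vCPU in host 11; 17 vCPU remain.
Put 42 vCPU in host 12; 6 vCPU remain.
Put 43 vCPU in host 13; 5 vCPU remain.
Put 32 vCPU in host 14; 16 vCPU remain.
Put 41 vCPU in host 15; 7 vCPU remain.

15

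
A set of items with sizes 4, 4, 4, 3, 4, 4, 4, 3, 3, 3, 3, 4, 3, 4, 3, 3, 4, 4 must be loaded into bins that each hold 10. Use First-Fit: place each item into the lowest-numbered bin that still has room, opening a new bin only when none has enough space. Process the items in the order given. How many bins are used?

bin 1: place 4, 6 left
bin 1: place 4, 2 left
bin 2: place 4, 6 left
bin 2: place 3, 3 left
bin 3: place 4, 6 left
bin 3: place 4, 2 left
bin 4: place 4, 6 left
bin 2: place 3, 0 left
bin 4: place 3, 3 left
bin 4: place 3, 0 left
bin 5: place 3, 7 left
bin 5: place 4, 3 left
bin 5: place 3, 0 left
bin 6: place 4, 6 left
bin 6: place 3, 3 left
bin 6: place 3, 0 left
bin 7: place 4, 6 left
bin 7: place 4, 2 left

7 bins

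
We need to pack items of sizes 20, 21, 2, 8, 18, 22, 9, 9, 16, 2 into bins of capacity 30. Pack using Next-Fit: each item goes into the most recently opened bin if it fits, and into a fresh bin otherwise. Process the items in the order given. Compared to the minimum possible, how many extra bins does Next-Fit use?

1

Next-Fit: [20] [21,2] [8,18] [22] [9,9] [16,2] → 6 bins.
Total size 127; any packing needs at least ⌈127/30⌉ = 5 bins.
An optimal packing achieves that bound: [22,8] [21,9] [20,9] [18,2,2] [16] → 5 bins.
Excess: 6 − 5 = 1.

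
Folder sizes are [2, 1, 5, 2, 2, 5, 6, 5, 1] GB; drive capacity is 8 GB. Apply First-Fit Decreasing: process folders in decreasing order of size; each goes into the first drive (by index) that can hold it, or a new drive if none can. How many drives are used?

4

Sorted descending: 6, 5, 5, 5, 2, 2, 2, 1, 1.
6 GB → drive 1 (remaining 2 GB)
5 GB → drive 2 (remaining 3 GB)
5 GB → drive 3 (remaining 3 GB)
5 GB → drive 4 (remaining 3 GB)
2 GB → drive 1 (remaining 0 GB)
2 GB → drive 2 (remaining 1 GB)
2 GB → drive 3 (remaining 1 GB)
1 GB → drive 2 (remaining 0 GB)
1 GB → drive 3 (remaining 0 GB)
Final drives: [6,2] [5,2,1] [5,2,1] [5].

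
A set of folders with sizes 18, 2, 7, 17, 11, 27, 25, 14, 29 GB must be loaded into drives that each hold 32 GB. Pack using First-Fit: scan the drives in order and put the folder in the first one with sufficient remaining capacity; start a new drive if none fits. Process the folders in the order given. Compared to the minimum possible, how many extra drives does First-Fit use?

1

First-Fit: [18,2,7] [17,11] [27] [25] [14] [29] → 6 drives.
Total size 150 GB; any packing needs at least ⌈150/32⌉ = 5 drives.
An optimal packing achieves that bound: [29,2] [27] [25,7] [18,14] [17,11] → 5 drives.
Excess: 6 − 5 = 1.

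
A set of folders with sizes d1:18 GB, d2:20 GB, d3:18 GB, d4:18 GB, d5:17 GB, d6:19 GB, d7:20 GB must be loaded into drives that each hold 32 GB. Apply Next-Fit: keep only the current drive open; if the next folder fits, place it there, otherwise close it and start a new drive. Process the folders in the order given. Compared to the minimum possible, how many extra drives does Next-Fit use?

Next-Fit: [18] [20] [18] [18] [17] [19] [20] → 7 drives.
7 folders exceed 16 GB (half the capacity), and no two of those can share a drive, so at least 7 drives are needed.
So 7 is already optimal.

0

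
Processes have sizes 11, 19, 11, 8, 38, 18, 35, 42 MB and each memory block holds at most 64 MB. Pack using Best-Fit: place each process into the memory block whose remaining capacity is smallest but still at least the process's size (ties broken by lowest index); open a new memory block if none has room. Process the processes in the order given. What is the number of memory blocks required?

4 memory blocks

11 MB → memory block 1 (remaining 53 MB)
19 MB → memory block 1 (remaining 34 MB)
11 MB → memory block 1 (remaining 23 MB)
8 MB → memory block 1 (remaining 15 MB)
38 MB → memory block 2 (remaining 26 MB)
18 MB → memory block 2 (remaining 8 MB)
35 MB → memory block 3 (remaining 29 MB)
42 MB → memory block 4 (remaining 22 MB)
Final memory blocks: [11,19,11,8] [38,18] [35] [42].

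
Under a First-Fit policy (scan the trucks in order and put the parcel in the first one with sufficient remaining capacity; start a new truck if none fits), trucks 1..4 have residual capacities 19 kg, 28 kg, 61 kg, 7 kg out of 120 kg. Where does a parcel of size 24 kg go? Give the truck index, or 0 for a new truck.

Trucks with room: truck 2 (28 kg), truck 3 (61 kg).
The first with room is truck 2.

2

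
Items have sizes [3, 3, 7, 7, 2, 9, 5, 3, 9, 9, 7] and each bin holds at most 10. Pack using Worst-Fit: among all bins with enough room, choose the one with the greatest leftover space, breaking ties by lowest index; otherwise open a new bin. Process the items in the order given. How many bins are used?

8

bin 1: place 3, 7 left
bin 1: place 3, 4 left
bin 2: place 7, 3 left
bin 3: place 7, 3 left
bin 1: place 2, 2 left
bin 4: place 9, 1 left
bin 5: place 5, 5 left
bin 5: place 3, 2 left
bin 6: place 9, 1 left
bin 7: place 9, 1 left
bin 8: place 7, 3 left
Final bins: [3,3,2] [7] [7] [9] [5,3] [9] [9] [7].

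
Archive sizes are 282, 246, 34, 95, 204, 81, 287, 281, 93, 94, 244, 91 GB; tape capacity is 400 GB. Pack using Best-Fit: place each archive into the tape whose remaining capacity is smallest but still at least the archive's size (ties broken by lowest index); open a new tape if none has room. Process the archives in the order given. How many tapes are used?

6

Put 282 GB in tape 1; 118 GB remain.
Put 246 GB in tape 2; 154 GB remain.
Put 34 GB in tape 1; 84 GB remain.
Put 95 GB in tape 2; 59 GB remain.
Put 204 GB in tape 3; 196 GB remain.
Put 81 GB in tape 1; 3 GB remain.
Put 287 GB in tape 4; 113 GB remain.
Put 281 GB in tape 5; 119 GB remain.
Put 93 GB in tape 4; 20 GB remain.
Put 94 GB in tape 5; 25 GB remain.
Put 244 GB in tape 6; 156 GB remain.
Put 91 GB in tape 6; 65 GB remain.
Final tapes: [282,34,81] [246,95] [204] [287,93] [281,94] [244,91].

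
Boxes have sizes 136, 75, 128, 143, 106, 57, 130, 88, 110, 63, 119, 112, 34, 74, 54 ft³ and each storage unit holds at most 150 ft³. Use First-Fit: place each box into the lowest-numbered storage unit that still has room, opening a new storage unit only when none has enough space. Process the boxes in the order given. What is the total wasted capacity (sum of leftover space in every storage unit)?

221

storage unit 1: place 136 ft³, 14 ft³ left
storage unit 2: place 75 ft³, 75 ft³ left
storage unit 3: place 128 ft³, 22 ft³ left
storage unit 4: place 143 ft³, 7 ft³ left
storage unit 5: place 106 ft³, 44 ft³ left
storage unit 2: place 57 ft³, 18 ft³ left
storage unit 6: place 130 ft³, 20 ft³ left
storage unit 7: place 88 ft³, 62 ft³ left
storage unit 8: place 110 ft³, 40 ft³ left
storage unit 9: place 63 ft³, 87 ft³ left
storage unit 10: place 119 ft³, 31 ft³ left
storage unit 11: place 112 ft³, 38 ft³ left
storage unit 5: place 34 ft³, 10 ft³ left
storage unit 9: place 74 ft³, 13 ft³ left
storage unit 7: place 54 ft³, 8 ft³ left
11 storage units × 150 ft³ = 1650 ft³; used 1429 ft³; unused 221 ft³.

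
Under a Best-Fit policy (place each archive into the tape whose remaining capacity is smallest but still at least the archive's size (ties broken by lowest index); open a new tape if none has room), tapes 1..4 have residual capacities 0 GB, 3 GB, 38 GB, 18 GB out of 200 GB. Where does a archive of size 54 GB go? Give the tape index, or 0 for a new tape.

No tape has ≥ 54 GB free, so a new tape is opened.

0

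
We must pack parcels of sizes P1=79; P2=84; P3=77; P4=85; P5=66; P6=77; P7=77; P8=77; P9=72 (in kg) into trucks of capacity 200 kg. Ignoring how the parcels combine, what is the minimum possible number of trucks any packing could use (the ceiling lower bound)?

Total size = 79 + 84 + 77 + 85 + 66 + 77 + 77 + 77 + 72 = 694 kg.
⌈694 / 200⌉ = 4.

4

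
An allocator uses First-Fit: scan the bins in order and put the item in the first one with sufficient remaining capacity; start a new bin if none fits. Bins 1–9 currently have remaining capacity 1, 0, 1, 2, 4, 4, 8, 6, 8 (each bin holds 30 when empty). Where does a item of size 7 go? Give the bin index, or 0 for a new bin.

Bins with room: bin 7 (8), bin 9 (8).
The first with room is bin 7.

7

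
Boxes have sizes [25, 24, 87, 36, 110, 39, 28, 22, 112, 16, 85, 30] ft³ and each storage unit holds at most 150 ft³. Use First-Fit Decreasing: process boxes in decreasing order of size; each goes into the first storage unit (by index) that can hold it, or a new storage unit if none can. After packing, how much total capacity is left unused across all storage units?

136

Sorted descending: 112, 110, 87, 85, 39, 36, 30, 28, 25, 24, 22, 16.
storage unit 1: place 112 ft³, 38 ft³ left
storage unit 2: place 110 ft³, 40 ft³ left
storage unit 3: place 87 ft³, 63 ft³ left
storage unit 4: place 85 ft³, 65 ft³ left
storage unit 2: place 39 ft³, 1 ft³ left
storage unit 1: place 36 ft³, 2 ft³ left
storage unit 3: place 30 ft³, 33 ft³ left
storage unit 3: place 28 ft³, 5 ft³ left
storage unit 4: place 25 ft³, 40 ft³ left
storage unit 4: place 24 ft³, 16 ft³ left
storage unit 5: place 22 ft³, 128 ft³ left
storage unit 4: place 16 ft³, 0 ft³ left
5 storage units × 150 ft³ = 750 ft³; used 614 ft³; unused 136 ft³.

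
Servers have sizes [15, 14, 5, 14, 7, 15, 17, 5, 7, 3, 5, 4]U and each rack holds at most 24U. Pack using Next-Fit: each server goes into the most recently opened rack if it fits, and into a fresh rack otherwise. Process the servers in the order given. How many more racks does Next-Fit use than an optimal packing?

Next-Fit: [15] [14,5] [14,7] [15] [17,5] [7,3,5,4] → 6 racks.
Total size 111U; any packing needs at least ⌈111/24⌉ = 5 racks.
An optimal packing achieves that bound: [17,7] [15,7] [15,5,4] [14,5,5] [14,3] → 5 racks.
Excess: 6 − 5 = 1.

1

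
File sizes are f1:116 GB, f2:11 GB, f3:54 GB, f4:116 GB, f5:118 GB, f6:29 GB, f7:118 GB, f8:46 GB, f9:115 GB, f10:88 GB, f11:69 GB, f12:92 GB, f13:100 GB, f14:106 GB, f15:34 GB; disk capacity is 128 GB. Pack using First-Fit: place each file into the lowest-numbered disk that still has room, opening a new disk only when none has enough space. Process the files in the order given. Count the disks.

11 disks

Put f1 (116 GB) in disk 1; 12 GB remain.
Put f2 (11 GB) in disk 1; 1 GB remain.
Put f3 (54 GB) in disk 2; 74 GB remain.
Put f4 (116 GB) in disk 3; 12 GB remain.
Put f5 (118 GB) in disk 4; 10 GB remain.
Put f6 (29 GB) in disk 2; 45 GB remain.
Put f7 (118 GB) in disk 5; 10 GB remain.
Put f8 (46 GB) in disk 6; 82 GB remain.
Put f9 (115 GB) in disk 7; 13 GB remain.
Put f10 (88 GB) in disk 8; 40 GB remain.
Put f11 (69 GB) in disk 6; 13 GB remain.
Put f12 (92 GB) in disk 9; 36 GB remain.
Put f13 (100 GB) in disk 10; 28 GB remain.
Put f14 (106 GB) in disk 11; 22 GB remain.
Put f15 (34 GB) in disk 2; 11 GB remain.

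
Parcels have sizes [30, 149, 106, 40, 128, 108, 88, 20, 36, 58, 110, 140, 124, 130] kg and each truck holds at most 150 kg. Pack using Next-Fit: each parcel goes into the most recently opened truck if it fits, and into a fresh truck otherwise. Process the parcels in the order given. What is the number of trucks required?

11 trucks

30 kg → truck 1 (remaining 120 kg)
149 kg → truck 2 (remaining 1 kg)
106 kg → truck 3 (remaining 44 kg)
40 kg → truck 3 (remaining 4 kg)
128 kg → truck 4 (remaining 22 kg)
108 kg → truck 5 (remaining 42 kg)
88 kg → truck 6 (remaining 62 kg)
20 kg → truck 6 (remaining 42 kg)
36 kg → truck 6 (remaining 6 kg)
58 kg → truck 7 (remaining 92 kg)
110 kg → truck 8 (remaining 40 kg)
140 kg → truck 9 (remaining 10 kg)
124 kg → truck 10 (remaining 26 kg)
130 kg → truck 11 (remaining 20 kg)
Final trucks: [30] [149] [106,40] [128] [108] [88,20,36] [58] [110] [140] [124] [130].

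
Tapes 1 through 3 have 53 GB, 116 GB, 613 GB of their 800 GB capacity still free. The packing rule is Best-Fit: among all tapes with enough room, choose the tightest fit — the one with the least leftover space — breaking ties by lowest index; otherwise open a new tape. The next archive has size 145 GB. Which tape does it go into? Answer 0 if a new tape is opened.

Tapes with room: tape 3 (613 GB).
Tightest fit is tape 3 with 613 GB free.

3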